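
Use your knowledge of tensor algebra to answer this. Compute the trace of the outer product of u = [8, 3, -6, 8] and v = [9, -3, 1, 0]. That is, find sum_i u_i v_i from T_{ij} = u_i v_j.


The outer product gives T_{ij} = u_i v_j.
The trace (contraction) is Tr(T) = sum_i T_{ii} = sum_i u_i v_i.
Diagonal entries:
T_{11} = u_1 * v_1 = 8 * 9 = 72
T_{22} = u_2 * v_2 = 3 * -3 = -9
T_{33} = u_3 * v_3 = -6 * 1 = -6
T_{44} = u_4 * v_4 = 8 * 0 = 0
Tr(T) = 72 + -9 + -6 + 0 = 57

57


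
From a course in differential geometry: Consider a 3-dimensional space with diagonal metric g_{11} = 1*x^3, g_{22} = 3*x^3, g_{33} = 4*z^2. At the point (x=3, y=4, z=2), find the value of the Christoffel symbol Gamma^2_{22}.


For a diagonal metric, Gamma^k_{ij} = (1/2) g^{kk} (dg_{ik}/dx_j + dg_{jk}/dx_i - dg_{ij}/dx_k).
The metric is diagonal, so g_{ab} = 0 for a != b.
At the given point: g_{11} = 27, g_{22} = 81, g_{33} = 16
g^{22} = 1/81
dg_{22}/dx_2 = dg_{22}/dx_2 = 0
dg_{22}/dx_2 = dg_{22}/dx_2 = 0
dg_{22}/dx_2 = dg_{22}/dx_2 = 0
Numerator = 0 + 0 - 0 = 0
Gamma^2_{22} = 0 / (2 * 81) = 0

0


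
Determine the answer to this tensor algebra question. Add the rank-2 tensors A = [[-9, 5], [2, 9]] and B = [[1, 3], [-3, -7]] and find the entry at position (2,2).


Tensor addition is component-wise: (A + B)_{ij} = A_{ij} + B_{ij}.
A_{22} = 9
B_{22} = -7
(A + B)_{22} = 9 + -7 = 2

2


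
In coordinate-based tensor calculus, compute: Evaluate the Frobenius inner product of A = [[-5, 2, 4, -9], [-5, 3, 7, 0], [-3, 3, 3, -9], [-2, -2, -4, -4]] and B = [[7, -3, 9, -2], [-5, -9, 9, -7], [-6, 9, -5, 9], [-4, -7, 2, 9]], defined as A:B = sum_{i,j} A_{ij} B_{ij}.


A:B = sum over all i,j of A_{ij} * B_{ij}.
Row 1: -5*7=-35, 2*-3=-6, 4*9=36, -9*-2=18 => row sum = 13
Row 2: -5*-5=25, 3*-9=-27, 7*9=63, 0*-7=0 => row sum = 61
Row 3: -3*-6=18, 3*9=27, 3*-5=-15, -9*9=-81 => row sum = -51
Row 4: -2*-4=8, -2*-7=14, -4*2=-8, -4*9=-36 => row sum = -22
Total = 13 + 61 + -51 + -22 = 1

1


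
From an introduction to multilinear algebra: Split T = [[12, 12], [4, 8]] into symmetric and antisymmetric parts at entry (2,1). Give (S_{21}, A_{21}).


T_{21} = 4
T_{12} = 12
S_{21} = (4 + 12)/2 = 16/2 = 8
A_{21} = (4 - 12)/2 = -8/2 = -4
Check: S + A = 8 + -4 = 4 = T_{21}.

(8, -4)


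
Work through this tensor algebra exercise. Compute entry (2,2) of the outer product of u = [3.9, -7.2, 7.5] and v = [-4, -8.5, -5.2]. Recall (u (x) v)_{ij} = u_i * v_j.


The outer product entry T_{ij} = u_i * v_j.
We need i=2, j=2.
u_2 = -7.2, v_2 = -8.5
T_{2,2} = -7.2 * -8.5 = 61.2

61.2


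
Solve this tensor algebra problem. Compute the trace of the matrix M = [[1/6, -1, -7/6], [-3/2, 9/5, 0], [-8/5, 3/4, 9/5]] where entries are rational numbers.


The trace is the sum of diagonal entries.
Diagonal: M[1,1] = 1/6, M[2,2] = 9/5, M[3,3] = 9/5
Tr(M) = 1/6 + 9/5 + 9/5
Computing step by step:
After adding M[1,1]: 1/6
After adding M[2,2]: 59/30
After adding M[3,3]: 113/30
Tr(M) = 113/30

113/30


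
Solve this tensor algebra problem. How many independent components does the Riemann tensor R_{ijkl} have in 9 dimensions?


The Riemann tensor in d dimensions has d^2(d^2 - 1)/12 independent components.
d = 9, so d^2 = 81
d^2 - 1 = 80
d^2(d^2 - 1) = 81 * 80 = 6480
Divide by 12: 6480 / 12 = 540

540


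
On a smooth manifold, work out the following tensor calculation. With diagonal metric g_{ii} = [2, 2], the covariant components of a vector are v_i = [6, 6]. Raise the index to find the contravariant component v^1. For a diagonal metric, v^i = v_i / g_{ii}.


To raise an index with a diagonal metric: v^i = v_i / g_{ii}.
For index 1: v_1 = 6, g_{11} = 2
v^1 = 6 / 2 = 3

3


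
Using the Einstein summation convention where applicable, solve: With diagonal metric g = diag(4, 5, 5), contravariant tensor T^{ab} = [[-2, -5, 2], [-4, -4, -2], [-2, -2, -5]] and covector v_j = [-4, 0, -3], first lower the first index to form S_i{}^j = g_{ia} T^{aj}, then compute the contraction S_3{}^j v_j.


Step 1: lower the first index. For a diagonal metric, g_{ia} T^{aj} = g_{ii} T^{ij} (no sum on i).
g_{33} = 5
S_3{}^1 = 5 * T^{31} = 5 * -2 = -10
S_3{}^2 = 5 * T^{32} = 5 * -2 = -10
S_3{}^3 = 5 * T^{33} = 5 * -5 = -25
Step 2: contract S_3{}^j with v_j.
S_3{}^1 * v_1 = -10 * -4 = 40
S_3{}^2 * v_2 = -10 * 0 = 0
S_3{}^3 * v_3 = -25 * -3 = 75
Result = 40 + 0 + 75 = 115

115


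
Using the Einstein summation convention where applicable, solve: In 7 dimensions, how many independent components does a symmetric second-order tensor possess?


A symmetric rank-2 tensor in d dimensions has d(d+1)/2 independent components.
d = 7
d(d+1)/2 = 7 * 8 / 2 = 56 / 2 = 28

28


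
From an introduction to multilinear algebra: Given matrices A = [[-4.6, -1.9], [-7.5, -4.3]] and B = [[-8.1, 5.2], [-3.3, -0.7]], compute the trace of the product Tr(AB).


Tr(AB) = sum_i (AB)_{ii} where (AB)_{ii} = sum_k A_{ik} B_{ki}.
(AB)_{11} = -4.6*-8.1 + -1.9*-3.3 = 43.53
(AB)_{22} = -7.5*5.2 + -4.3*-0.7 = -35.99
Tr(AB) = 43.53 + -35.99 = 7.54

7.54


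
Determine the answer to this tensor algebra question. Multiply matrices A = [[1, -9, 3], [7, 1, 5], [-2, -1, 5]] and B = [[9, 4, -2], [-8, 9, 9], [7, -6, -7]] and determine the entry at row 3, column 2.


(AB)_{ij} = sum_k A_{ik} B_{kj}.
For i=3, j=2:
A_{31} * B_{12} = -2 * 4 = -8
A_{32} * B_{22} = -1 * 9 = -9
A_{33} * B_{32} = 5 * -6 = -30
Sum = -8 + -9 + -30 = -47

-47


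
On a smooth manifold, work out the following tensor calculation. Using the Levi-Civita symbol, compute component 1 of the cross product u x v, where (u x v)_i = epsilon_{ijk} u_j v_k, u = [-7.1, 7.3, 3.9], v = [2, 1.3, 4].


(u x v)_1 = sum_{j,k} epsilon_{1jk} u_j v_k. Only permutations of (1,2,3) contribute; the two non-zero terms are:
eps_{123} u_2 v_3 = 1 * 7.3 * 4 = 29.2
eps_{132} u_3 v_2 = -1 * 3.9 * 1.3 = -5.07
(u x v)_1 = 24.13

24.13


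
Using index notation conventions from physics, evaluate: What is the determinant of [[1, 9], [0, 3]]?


For a 2x2 matrix [[a, b], [c, d]], det = a*d - b*c.
a = 1, b = 9, c = 0, d = 3
a*d = 1 * 3 = 3
b*c = 9 * 0 = 0
det = 3 - 0 = 3

3


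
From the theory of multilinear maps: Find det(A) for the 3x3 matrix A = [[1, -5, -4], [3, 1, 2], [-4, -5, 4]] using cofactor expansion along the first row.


Expanding along the first row, det(A) = a11*M_11 - a12*M_12 + a13*M_13, where M_1j is the (1,j) minor.
Minor M_11 = 1*4 - 2*-5 = 14
Minor M_12 = 3*4 - 2*-4 = 20
Minor M_13 = 3*-5 - 1*-4 = -11
det = 1*(14) - -5*(20) + -4*(-11)
    = 14 - -100 + 44
    = 158

158


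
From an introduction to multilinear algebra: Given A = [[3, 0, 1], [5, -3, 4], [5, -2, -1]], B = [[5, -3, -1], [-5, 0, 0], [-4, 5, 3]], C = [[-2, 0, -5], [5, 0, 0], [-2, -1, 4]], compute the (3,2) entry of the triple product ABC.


(ABC)_{32} = sum_m (AB)_{3m} C_{m2}. First compute row 3 of AB.
(AB)_{31} = 5*5 + -2*-5 + -1*-4 = 39
(AB)_{32} = 5*-3 + -2*0 + -1*5 = -20
(AB)_{33} = 5*-1 + -2*0 + -1*3 = -8
Now contract with column 2 of C:
(AB)_{31} * C_{12} = 39 * 0 = 0
(AB)_{32} * C_{22} = -20 * 0 = 0
(AB)_{33} * C_{32} = -8 * -1 = 8
(ABC)_{32} = 0 + 0 + 8 = 8

8


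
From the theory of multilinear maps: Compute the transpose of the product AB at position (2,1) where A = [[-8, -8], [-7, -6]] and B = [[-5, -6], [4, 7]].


(AB)^T_{ij} = (AB)_{ji} = sum_k A_{jk} B_{ki}.
For i=2, j=1 we need (AB)_{12}:
A_{11} * B_{12} = -8 * -6 = 48
A_{12} * B_{22} = -8 * 7 = -56
Sum = 48 + -56 = -8

-8


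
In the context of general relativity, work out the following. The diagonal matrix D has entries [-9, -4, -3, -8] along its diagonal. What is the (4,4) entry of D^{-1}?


For a diagonal matrix, the inverse has entries (D^{-1})_{ii} = 1/d_{ii}.
The diagonal entries are: d_{11} = -9, d_{22} = -4, d_{33} = -3, d_{44} = -8
We need (D^{-1})_{44} = 1/d_{44} = 1/-8 = -1/8

-1/8


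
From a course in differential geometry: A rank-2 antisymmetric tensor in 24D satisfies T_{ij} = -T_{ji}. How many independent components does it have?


An antisymmetric rank-2 tensor satisfies A_{ij} = -A_{ji}, so diagonal entries are zero.
The independent components are the upper-triangular entries: C(n, 2) = n(n-1)/2.
n = 24
C(24, 2) = 24 * 23 / 2 = 552 / 2 = 276

276


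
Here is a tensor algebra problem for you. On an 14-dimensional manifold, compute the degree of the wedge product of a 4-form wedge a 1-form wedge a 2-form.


The degree of a wedge product is the sum of the degrees of the individual forms.
Degrees: 4, 1, 2
Total degree = 4 + 1 + 2 = 7

7


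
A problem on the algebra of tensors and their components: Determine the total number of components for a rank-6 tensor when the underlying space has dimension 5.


The number of components of a rank-r tensor in d dimensions is d^r.
Here d = 5 and r = 6.
5^6 = 15625

15625


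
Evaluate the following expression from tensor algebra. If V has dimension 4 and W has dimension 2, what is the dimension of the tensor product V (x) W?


The dimension of a tensor product is the product of dimensions.
dim(V) = 4, dim(W) = 2
dim(V (x) W) = 4 * 2 = 8

8


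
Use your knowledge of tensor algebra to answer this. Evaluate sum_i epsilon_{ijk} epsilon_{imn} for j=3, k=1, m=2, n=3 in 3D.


Using the identity: epsilon_{ijk} epsilon_{imn} = delta_{jm} delta_{kn} - delta_{jn} delta_{km}.
delta_{32} = 0
delta_{13} = 0
delta_{33} = 1
delta_{12} = 0
Result = 0 * 0 - 1 * 0 = 0 - 0 = 0

0


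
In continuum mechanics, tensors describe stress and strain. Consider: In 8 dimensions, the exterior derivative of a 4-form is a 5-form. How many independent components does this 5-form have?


The exterior derivative of a p-form is a (p+1)-form.
Its number of independent components is C(n, p+1).
n = 8, p+1 = 5
C(8, 5) = 56

56


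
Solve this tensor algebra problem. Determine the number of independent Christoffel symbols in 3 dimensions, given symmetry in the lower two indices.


Christoffel symbols Gamma^k_{ij} are symmetric in i,j, so there are d * d(d+1)/2 independent symbols.
d = 3
d(d+1)/2 = 3 * 4 / 2 = 6
Total = 3 * 6 = 18

18


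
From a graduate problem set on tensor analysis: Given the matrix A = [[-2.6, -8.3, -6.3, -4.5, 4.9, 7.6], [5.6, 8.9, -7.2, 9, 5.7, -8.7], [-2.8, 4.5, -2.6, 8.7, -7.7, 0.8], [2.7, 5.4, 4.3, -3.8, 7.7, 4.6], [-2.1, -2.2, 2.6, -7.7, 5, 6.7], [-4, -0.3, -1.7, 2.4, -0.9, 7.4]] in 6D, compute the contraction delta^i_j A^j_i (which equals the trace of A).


The contraction (trace) of a rank-2 tensor is the sum of its diagonal elements.
Diagonal entries: A[1,1] = -2.6, A[2,2] = 8.9, A[3,3] = -2.6, A[4,4] = -3.8, A[5,5] = 5, A[6,6] = 7.4
Tr(A) = -2.6 + 8.9 + -2.6 + -3.8 + 5 + 7.4 = 12.3

12.3


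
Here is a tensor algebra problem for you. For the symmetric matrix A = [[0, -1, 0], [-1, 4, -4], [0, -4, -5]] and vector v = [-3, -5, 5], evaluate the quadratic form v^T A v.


First compute Av:
(Av)_1 = 0*-3 + -1*-5 + 0*5 = 5
(Av)_2 = -1*-3 + 4*-5 + -4*5 = -37
(Av)_3 = 0*-3 + -4*-5 + -5*5 = -5
Av = [5, -37, -5]
Then v^T (Av) = -3*5 + -5*-37 + 5*-5
= -15 + 185 + -25 = 145

145


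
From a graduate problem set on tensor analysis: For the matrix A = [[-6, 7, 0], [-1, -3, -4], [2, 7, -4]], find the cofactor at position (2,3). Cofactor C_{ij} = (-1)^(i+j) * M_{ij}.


To find cofactor C_{23}, delete row 2 and column 3.
The resulting 2x2 submatrix is: [[-6, 7], [2, 7]]
Minor M_{23} = -6*7 - 7*2
  = -42 - 14 = -56
Sign = (-1)^(2+3) = (-1)^5 = -1
Cofactor C_{23} = -1 * -56 = 56

56


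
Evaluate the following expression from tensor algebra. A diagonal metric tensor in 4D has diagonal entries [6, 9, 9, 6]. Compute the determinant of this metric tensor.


For a diagonal metric, the determinant is the product of diagonal entries.
Diagonal entries: 6, 9, 9, 6
det(g) = 6 * 9 * 9 * 6 = 2916

2916


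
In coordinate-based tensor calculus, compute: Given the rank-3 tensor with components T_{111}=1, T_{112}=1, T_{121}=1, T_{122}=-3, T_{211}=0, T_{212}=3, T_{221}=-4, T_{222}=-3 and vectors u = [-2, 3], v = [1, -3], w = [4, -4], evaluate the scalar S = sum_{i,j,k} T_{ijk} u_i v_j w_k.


S = sum over i,j,k of T_{ijk} u_i v_j w_k. Expanding all 8 terms:
T_{111}*u_1*v_1*w_1 = 1*-2*1*4 = -8  (running total: -8)
T_{112}*u_1*v_1*w_2 = 1*-2*1*-4 = 8  (running total: 0)
T_{121}*u_1*v_2*w_1 = 1*-2*-3*4 = 24  (running total: 24)
T_{122}*u_1*v_2*w_2 = -3*-2*-3*-4 = 72  (running total: 96)
T_{211}*u_2*v_1*w_1 = 0*3*1*4 = 0  (running total: 96)
T_{212}*u_2*v_1*w_2 = 3*3*1*-4 = -36  (running total: 60)
T_{221}*u_2*v_2*w_1 = -4*3*-3*4 = 144  (running total: 204)
T_{222}*u_2*v_2*w_2 = -3*3*-3*-4 = -108  (running total: 96)
S = 96

96


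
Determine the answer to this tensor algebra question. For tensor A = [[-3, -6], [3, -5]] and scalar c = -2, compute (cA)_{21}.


Scalar multiplication: (cA)_{ij} = c * A_{ij}.
c = -2
A_{21} = 3
(cA)_{21} = -2 * 3 = -6

-6


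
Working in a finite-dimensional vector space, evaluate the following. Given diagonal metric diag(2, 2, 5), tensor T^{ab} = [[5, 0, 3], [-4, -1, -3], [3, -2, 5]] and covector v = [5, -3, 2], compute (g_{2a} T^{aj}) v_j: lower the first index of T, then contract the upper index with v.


Step 1: lower the first index. For a diagonal metric, g_{ia} T^{aj} = g_{ii} T^{ij} (no sum on i).
g_{22} = 2
S_2{}^1 = 2 * T^{21} = 2 * -4 = -8
S_2{}^2 = 2 * T^{22} = 2 * -1 = -2
S_2{}^3 = 2 * T^{23} = 2 * -3 = -6
Step 2: contract S_2{}^j with v_j.
S_2{}^1 * v_1 = -8 * 5 = -40
S_2{}^2 * v_2 = -2 * -3 = 6
S_2{}^3 * v_3 = -6 * 2 = -12
Result = -40 + 6 + -12 = -46

-46


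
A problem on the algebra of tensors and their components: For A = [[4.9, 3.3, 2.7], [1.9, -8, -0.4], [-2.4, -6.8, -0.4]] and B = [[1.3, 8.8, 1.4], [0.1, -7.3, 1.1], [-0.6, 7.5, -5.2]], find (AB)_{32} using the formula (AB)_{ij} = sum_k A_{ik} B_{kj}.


(AB)_{ij} = sum_k A_{ik} B_{kj}.
For i=3, j=2:
A_{31} * B_{12} = -2.4 * 8.8 = -21.12
A_{32} * B_{22} = -6.8 * -7.3 = 49.64
A_{33} * B_{32} = -0.4 * 7.5 = -3
Sum = -21.12 + 49.64 + -3 = 25.52

25.52


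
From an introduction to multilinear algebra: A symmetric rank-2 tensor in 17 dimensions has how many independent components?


A symmetric rank-2 tensor in d dimensions has d(d+1)/2 independent components.
d = 17
d(d+1)/2 = 17 * 18 / 2 = 306 / 2 = 153

153


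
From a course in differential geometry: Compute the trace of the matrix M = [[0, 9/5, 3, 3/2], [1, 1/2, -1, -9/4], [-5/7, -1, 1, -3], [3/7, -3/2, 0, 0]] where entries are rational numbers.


The trace is the sum of diagonal entries.
Diagonal: M[1,1] = 0, M[2,2] = 1/2, M[3,3] = 1, M[4,4] = 0
Tr(M) = 0 + 1/2 + 1 + 0
Computing step by step:
After adding M[1,1]: 0
After adding M[2,2]: 1/2
After adding M[3,3]: 3/2
After adding M[4,4]: 3/2
Tr(M) = 3/2

3/2


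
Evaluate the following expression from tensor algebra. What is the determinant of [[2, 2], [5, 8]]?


For a 2x2 matrix [[a, b], [c, d]], det = a*d - b*c.
a = 2, b = 2, c = 5, d = 8
a*d = 2 * 8 = 16
b*c = 2 * 5 = 10
det = 16 - 10 = 6

6


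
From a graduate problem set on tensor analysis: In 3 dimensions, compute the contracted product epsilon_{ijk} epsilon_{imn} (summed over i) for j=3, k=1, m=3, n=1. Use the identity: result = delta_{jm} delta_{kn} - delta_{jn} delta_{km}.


Using the identity: epsilon_{ijk} epsilon_{imn} = delta_{jm} delta_{kn} - delta_{jn} delta_{km}.
delta_{33} = 1
delta_{11} = 1
delta_{31} = 0
delta_{13} = 0
Result = 1 * 1 - 0 * 0 = 1 - 0 = 1

1


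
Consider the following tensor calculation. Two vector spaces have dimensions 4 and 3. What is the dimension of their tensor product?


The dimension of a tensor product is the product of dimensions.
dim(V) = 4, dim(W) = 3
dim(V (x) W) = 4 * 3 = 12

12


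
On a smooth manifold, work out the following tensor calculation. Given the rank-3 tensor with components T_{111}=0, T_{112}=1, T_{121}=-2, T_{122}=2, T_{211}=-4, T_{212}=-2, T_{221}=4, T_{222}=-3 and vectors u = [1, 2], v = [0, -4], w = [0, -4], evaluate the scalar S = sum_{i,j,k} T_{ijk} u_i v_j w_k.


S = sum over i,j,k of T_{ijk} u_i v_j w_k. Expanding all 8 terms:
T_{111}*u_1*v_1*w_1 = 0*1*0*0 = 0  (running total: 0)
T_{112}*u_1*v_1*w_2 = 1*1*0*-4 = 0  (running total: 0)
T_{121}*u_1*v_2*w_1 = -2*1*-4*0 = 0  (running total: 0)
T_{122}*u_1*v_2*w_2 = 2*1*-4*-4 = 32  (running total: 32)
T_{211}*u_2*v_1*w_1 = -4*2*0*0 = 0  (running total: 32)
T_{212}*u_2*v_1*w_2 = -2*2*0*-4 = 0  (running total: 32)
T_{221}*u_2*v_2*w_1 = 4*2*-4*0 = 0  (running total: 32)
T_{222}*u_2*v_2*w_2 = -3*2*-4*-4 = -96  (running total: -64)
S = -64

-64


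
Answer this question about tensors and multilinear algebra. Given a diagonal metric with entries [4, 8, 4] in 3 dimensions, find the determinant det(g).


For a diagonal metric, the determinant is the product of diagonal entries.
Diagonal entries: 4, 8, 4
det(g) = 4 * 8 * 4 = 128

128


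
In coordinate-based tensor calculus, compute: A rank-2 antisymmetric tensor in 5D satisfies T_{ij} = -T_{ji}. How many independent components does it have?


An antisymmetric rank-2 tensor satisfies A_{ij} = -A_{ji}, so diagonal entries are zero.
The independent components are the upper-triangular entries: C(n, 2) = n(n-1)/2.
n = 5
C(5, 2) = 5 * 4 / 2 = 20 / 2 = 10

10


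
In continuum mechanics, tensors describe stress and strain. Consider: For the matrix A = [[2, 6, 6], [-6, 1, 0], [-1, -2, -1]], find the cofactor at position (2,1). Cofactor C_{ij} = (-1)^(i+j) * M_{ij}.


To find cofactor C_{21}, delete row 2 and column 1.
The resulting 2x2 submatrix is: [[6, 6], [-2, -1]]
Minor M_{21} = 6*-1 - 6*-2
  = -6 - -12 = 6
Sign = (-1)^(2+1) = (-1)^3 = -1
Cofactor C_{21} = -1 * 6 = -6

-6


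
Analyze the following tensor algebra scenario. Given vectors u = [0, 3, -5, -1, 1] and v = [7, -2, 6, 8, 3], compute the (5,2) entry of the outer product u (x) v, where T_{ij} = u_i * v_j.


The outer product entry T_{ij} = u_i * v_j.
We need i=5, j=2.
u_5 = 1, v_2 = -2
T_{5,2} = 1 * -2 = -2

-2


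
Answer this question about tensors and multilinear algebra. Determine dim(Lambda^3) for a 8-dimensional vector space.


The dimension of the space of p-forms on an n-dimensional space is C(n, p).
n = 8, p = 3
C(8, 3) = 8! / (3! * 5!) = 56

56


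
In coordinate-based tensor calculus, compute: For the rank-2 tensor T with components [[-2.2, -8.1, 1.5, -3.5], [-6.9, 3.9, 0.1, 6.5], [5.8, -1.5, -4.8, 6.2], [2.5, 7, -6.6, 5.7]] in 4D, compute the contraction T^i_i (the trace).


The contraction (trace) of a rank-2 tensor is the sum of its diagonal elements.
Diagonal entries: A[1,1] = -2.2, A[2,2] = 3.9, A[3,3] = -4.8, A[4,4] = 5.7
Tr(A) = -2.2 + 3.9 + -4.8 + 5.7 = 2.6

2.6


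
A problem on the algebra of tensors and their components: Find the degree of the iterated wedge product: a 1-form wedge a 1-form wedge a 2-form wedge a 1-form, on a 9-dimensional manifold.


The degree of a wedge product is the sum of the degrees of the individual forms.
Degrees: 1, 1, 2, 1
Total degree = 1 + 1 + 2 + 1 = 5

5


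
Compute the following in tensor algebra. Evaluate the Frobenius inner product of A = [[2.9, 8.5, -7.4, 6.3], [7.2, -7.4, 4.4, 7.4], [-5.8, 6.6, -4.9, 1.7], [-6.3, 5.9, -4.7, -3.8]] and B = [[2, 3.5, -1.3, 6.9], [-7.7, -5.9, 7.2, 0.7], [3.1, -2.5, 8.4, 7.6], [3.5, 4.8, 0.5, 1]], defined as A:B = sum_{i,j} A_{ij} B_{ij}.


A:B = sum over all i,j of A_{ij} * B_{ij}.
Row 1: 2.9*2=5.8, 8.5*3.5=29.75, -7.4*-1.3=9.62, 6.3*6.9=43.47 => row sum = 88.64
Row 2: 7.2*-7.7=-55.44, -7.4*-5.9=43.66, 4.4*7.2=31.68, 7.4*0.7=5.18 => row sum = 25.08
Row 3: -5.8*3.1=-17.98, 6.6*-2.5=-16.5, -4.9*8.4=-41.16, 1.7*7.6=12.92 => row sum = -62.72
Row 4: -6.3*3.5=-22.05, 5.9*4.8=28.32, -4.7*0.5=-2.35, -3.8*1=-3.8 => row sum = 0.12
Total = 88.64 + 25.08 + -62.72 + 0.12 = 51.12

51.12


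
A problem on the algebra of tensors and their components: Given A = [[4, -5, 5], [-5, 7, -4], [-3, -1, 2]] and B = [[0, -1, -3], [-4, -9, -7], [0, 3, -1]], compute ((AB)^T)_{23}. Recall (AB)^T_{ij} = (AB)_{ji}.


(AB)^T_{ij} = (AB)_{ji} = sum_k A_{jk} B_{ki}.
For i=2, j=3 we need (AB)_{32}:
A_{31} * B_{12} = -3 * -1 = 3
A_{32} * B_{22} = -1 * -9 = 9
A_{33} * B_{32} = 2 * 3 = 6
Sum = 3 + 9 + 6 = 18

18


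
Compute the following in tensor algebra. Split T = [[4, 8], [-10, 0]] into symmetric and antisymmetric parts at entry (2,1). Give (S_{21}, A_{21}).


T_{21} = -10
T_{12} = 8
S_{21} = (-10 + 8)/2 = -2/2 = -1
A_{21} = (-10 - 8)/2 = -18/2 = -9
Check: S + A = -1 + -9 = -10 = T_{21}.

(-1, -9)


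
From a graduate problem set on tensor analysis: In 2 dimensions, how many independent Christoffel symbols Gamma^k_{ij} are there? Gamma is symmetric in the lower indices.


Christoffel symbols Gamma^k_{ij} are symmetric in i,j, so there are d * d(d+1)/2 independent symbols.
d = 2
d(d+1)/2 = 2 * 3 / 2 = 3
Total = 2 * 3 = 6

6


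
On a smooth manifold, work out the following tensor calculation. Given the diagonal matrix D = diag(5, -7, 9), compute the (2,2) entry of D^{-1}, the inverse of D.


For a diagonal matrix, the inverse has entries (D^{-1})_{ii} = 1/d_{ii}.
The diagonal entries are: d_{11} = 5, d_{22} = -7, d_{33} = 9
We need (D^{-1})_{22} = 1/d_{22} = 1/-7 = -1/7

-1/7


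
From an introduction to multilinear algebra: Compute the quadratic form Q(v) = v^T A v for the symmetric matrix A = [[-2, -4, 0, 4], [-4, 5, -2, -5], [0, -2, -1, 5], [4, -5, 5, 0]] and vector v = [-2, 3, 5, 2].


First compute Av:
(Av)_1 = -2*-2 + -4*3 + 0*5 + 4*2 = 0
(Av)_2 = -4*-2 + 5*3 + -2*5 + -5*2 = 3
(Av)_3 = 0*-2 + -2*3 + -1*5 + 5*2 = -1
(Av)_4 = 4*-2 + -5*3 + 5*5 + 0*2 = 2
Av = [0, 3, -1, 2]
Then v^T (Av) = -2*0 + 3*3 + 5*-1 + 2*2
= 0 + 9 + -5 + 4 = 8

8


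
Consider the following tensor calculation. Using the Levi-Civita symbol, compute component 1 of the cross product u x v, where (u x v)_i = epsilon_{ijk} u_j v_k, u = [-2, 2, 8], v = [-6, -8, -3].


(u x v)_1 = sum_{j,k} epsilon_{1jk} u_j v_k. Only permutations of (1,2,3) contribute; the two non-zero terms are:
eps_{123} u_2 v_3 = 1 * 2 * -3 = -6
eps_{132} u_3 v_2 = -1 * 8 * -8 = 64
(u x v)_1 = 58

58


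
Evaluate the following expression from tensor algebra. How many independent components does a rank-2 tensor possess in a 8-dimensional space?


The number of components of a rank-r tensor in d dimensions is d^r.
Here d = 8 and r = 2.
8^2 = 64

64


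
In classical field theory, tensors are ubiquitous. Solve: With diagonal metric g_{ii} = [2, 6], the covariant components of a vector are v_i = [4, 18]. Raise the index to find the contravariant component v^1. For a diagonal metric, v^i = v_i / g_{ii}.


To raise an index with a diagonal metric: v^i = v_i / g_{ii}.
For index 1: v_1 = 4, g_{11} = 2
v^1 = 4 / 2 = 2

2


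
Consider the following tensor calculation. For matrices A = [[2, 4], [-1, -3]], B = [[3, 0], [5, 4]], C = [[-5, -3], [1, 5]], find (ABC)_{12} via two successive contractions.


(ABC)_{12} = sum_m (AB)_{1m} C_{m2}. First compute row 1 of AB.
(AB)_{11} = 2*3 + 4*5 = 26
(AB)_{12} = 2*0 + 4*4 = 16
Now contract with column 2 of C:
(AB)_{11} * C_{12} = 26 * -3 = -78
(AB)_{12} * C_{22} = 16 * 5 = 80
(ABC)_{12} = -78 + 80 = 2

2


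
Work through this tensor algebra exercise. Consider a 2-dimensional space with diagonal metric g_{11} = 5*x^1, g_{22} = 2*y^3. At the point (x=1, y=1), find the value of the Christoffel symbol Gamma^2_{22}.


For a diagonal metric, Gamma^k_{ij} = (1/2) g^{kk} (dg_{ik}/dx_j + dg_{jk}/dx_i - dg_{ij}/dx_k).
The metric is diagonal, so g_{ab} = 0 for a != b.
At the given point: g_{11} = 5, g_{22} = 2
g^{22} = 1/2
dg_{22}/dx_2 = dg_{22}/dx_2 = 6
dg_{22}/dx_2 = dg_{22}/dx_2 = 6
dg_{22}/dx_2 = dg_{22}/dx_2 = 6
Numerator = 6 + 6 - 6 = 6
Gamma^2_{22} = 6 / (2 * 2) = 3/2

3/2


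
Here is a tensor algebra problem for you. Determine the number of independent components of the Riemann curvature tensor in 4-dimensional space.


The Riemann tensor in d dimensions has d^2(d^2 - 1)/12 independent components.
d = 4, so d^2 = 16
d^2 - 1 = 15
d^2(d^2 - 1) = 16 * 15 = 240
Divide by 12: 240 / 12 = 20

20


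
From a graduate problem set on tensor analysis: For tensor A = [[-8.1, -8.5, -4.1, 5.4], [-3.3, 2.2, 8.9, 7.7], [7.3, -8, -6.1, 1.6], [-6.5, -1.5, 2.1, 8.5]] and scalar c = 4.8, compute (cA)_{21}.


Scalar multiplication: (cA)_{ij} = c * A_{ij}.
c = 4.8
A_{21} = -3.3
(cA)_{21} = 4.8 * -3.3 = -15.84

-15.84


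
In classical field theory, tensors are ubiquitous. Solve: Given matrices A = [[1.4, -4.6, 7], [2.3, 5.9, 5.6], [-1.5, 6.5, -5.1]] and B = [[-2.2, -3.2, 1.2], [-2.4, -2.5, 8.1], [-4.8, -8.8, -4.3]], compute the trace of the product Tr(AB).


Tr(AB) = sum_i (AB)_{ii} where (AB)_{ii} = sum_k A_{ik} B_{ki}.
(AB)_{11} = 1.4*-2.2 + -4.6*-2.4 + 7*-4.8 = -25.64
(AB)_{22} = 2.3*-3.2 + 5.9*-2.5 + 5.6*-8.8 = -71.39
(AB)_{33} = -1.5*1.2 + 6.5*8.1 + -5.1*-4.3 = 72.78
Tr(AB) = -25.64 + -71.39 + 72.78 = -24.25

-24.25


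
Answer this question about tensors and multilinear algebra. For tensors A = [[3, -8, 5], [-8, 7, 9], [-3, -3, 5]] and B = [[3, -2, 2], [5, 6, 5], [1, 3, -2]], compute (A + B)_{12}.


Tensor addition is component-wise: (A + B)_{ij} = A_{ij} + B_{ij}.
A_{12} = -8
B_{12} = -2
(A + B)_{12} = -8 + -2 = -10

-10


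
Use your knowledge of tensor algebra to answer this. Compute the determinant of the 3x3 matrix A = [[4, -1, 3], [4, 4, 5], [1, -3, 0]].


Expanding along the first row, det(A) = a11*M_11 - a12*M_12 + a13*M_13, where M_1j is the (1,j) minor.
Minor M_11 = 4*0 - 5*-3 = 15
Minor M_12 = 4*0 - 5*1 = -5
Minor M_13 = 4*-3 - 4*1 = -16
det = 4*(15) - -1*(-5) + 3*(-16)
    = 60 - 5 + -48
    = 7

7


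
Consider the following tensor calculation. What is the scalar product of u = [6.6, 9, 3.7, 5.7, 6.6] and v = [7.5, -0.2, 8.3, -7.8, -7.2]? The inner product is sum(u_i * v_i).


The inner product u . v = sum of u_i * v_i.
Term-by-term: 6.6 * 7.5, 9 * -0.2, 3.7 * 8.3, 5.7 * -7.8, 6.6 * -7.2
Products: 49.5, -1.8, 30.71, -44.46, -47.52
Sum = 49.5 + -1.8 + 30.71 + -44.46 + -47.52 = -13.57

-13.57


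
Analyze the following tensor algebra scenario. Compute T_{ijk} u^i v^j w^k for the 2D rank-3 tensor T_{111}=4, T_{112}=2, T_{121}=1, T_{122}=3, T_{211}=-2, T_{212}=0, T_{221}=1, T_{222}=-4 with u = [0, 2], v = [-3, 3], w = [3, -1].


S = sum over i,j,k of T_{ijk} u_i v_j w_k. Expanding all 8 terms:
T_{111}*u_1*v_1*w_1 = 4*0*-3*3 = 0  (running total: 0)
T_{112}*u_1*v_1*w_2 = 2*0*-3*-1 = 0  (running total: 0)
T_{121}*u_1*v_2*w_1 = 1*0*3*3 = 0  (running total: 0)
T_{122}*u_1*v_2*w_2 = 3*0*3*-1 = 0  (running total: 0)
T_{211}*u_2*v_1*w_1 = -2*2*-3*3 = 36  (running total: 36)
T_{212}*u_2*v_1*w_2 = 0*2*-3*-1 = 0  (running total: 36)
T_{221}*u_2*v_2*w_1 = 1*2*3*3 = 18  (running total: 54)
T_{222}*u_2*v_2*w_2 = -4*2*3*-1 = 24  (running total: 78)
S = 78

78


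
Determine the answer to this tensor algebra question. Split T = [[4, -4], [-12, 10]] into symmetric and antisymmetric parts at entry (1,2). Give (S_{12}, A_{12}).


T_{12} = -4
T_{21} = -12
S_{12} = (-4 + -12)/2 = -16/2 = -8
A_{12} = (-4 - -12)/2 = 8/2 = 4
Check: S + A = -8 + 4 = -4 = T_{12}.

(-8, 4)


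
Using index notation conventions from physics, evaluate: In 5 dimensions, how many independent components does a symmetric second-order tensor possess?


A symmetric rank-2 tensor in d dimensions has d(d+1)/2 independent components.
d = 5
d(d+1)/2 = 5 * 6 / 2 = 30 / 2 = 15

15


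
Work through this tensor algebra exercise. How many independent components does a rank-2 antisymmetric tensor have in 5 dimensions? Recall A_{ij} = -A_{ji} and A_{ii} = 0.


An antisymmetric rank-2 tensor satisfies A_{ij} = -A_{ji}, so diagonal entries are zero.
The independent components are the upper-triangular entries: C(n, 2) = n(n-1)/2.
n = 5
C(5, 2) = 5 * 4 / 2 = 20 / 2 = 10

10


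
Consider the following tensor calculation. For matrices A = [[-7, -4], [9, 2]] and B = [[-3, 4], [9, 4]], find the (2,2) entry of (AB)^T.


(AB)^T_{ij} = (AB)_{ji} = sum_k A_{jk} B_{ki}.
For i=2, j=2 we need (AB)_{22}:
A_{21} * B_{12} = 9 * 4 = 36
A_{22} * B_{22} = 2 * 4 = 8
Sum = 36 + 8 = 44

44


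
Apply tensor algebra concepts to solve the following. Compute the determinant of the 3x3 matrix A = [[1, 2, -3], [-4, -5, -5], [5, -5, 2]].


Expanding along the first row, det(A) = a11*M_11 - a12*M_12 + a13*M_13, where M_1j is the (1,j) minor.
Minor M_11 = -5*2 - -5*-5 = -35
Minor M_12 = -4*2 - -5*5 = 17
Minor M_13 = -4*-5 - -5*5 = 45
det = 1*(-35) - 2*(17) + -3*(45)
    = -35 - 34 + -135
    = -204

-204


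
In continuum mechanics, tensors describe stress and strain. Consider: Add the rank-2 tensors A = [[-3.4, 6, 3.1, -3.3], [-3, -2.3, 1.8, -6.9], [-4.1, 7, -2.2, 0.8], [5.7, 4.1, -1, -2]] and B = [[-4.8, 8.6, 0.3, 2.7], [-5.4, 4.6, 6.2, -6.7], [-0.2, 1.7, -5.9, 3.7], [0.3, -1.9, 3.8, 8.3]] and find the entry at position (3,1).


Tensor addition is component-wise: (A + B)_{ij} = A_{ij} + B_{ij}.
A_{31} = -4.1
B_{31} = -0.2
(A + B)_{31} = -4.1 + -0.2 = -4.3

-4.3


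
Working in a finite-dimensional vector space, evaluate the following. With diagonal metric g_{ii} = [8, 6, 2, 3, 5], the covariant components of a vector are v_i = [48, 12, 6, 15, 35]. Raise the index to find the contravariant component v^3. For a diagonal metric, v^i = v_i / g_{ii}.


To raise an index with a diagonal metric: v^i = v_i / g_{ii}.
For index 3: v_3 = 6, g_{33} = 2
v^3 = 6 / 2 = 3

3


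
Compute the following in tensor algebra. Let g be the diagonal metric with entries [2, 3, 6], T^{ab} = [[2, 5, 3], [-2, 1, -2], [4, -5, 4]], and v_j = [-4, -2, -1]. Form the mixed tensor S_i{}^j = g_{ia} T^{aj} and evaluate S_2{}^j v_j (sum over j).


Step 1: lower the first index. For a diagonal metric, g_{ia} T^{aj} = g_{ii} T^{ij} (no sum on i).
g_{22} = 3
S_2{}^1 = 3 * T^{21} = 3 * -2 = -6
S_2{}^2 = 3 * T^{22} = 3 * 1 = 3
S_2{}^3 = 3 * T^{23} = 3 * -2 = -6
Step 2: contract S_2{}^j with v_j.
S_2{}^1 * v_1 = -6 * -4 = 24
S_2{}^2 * v_2 = 3 * -2 = -6
S_2{}^3 * v_3 = -6 * -1 = 6
Result = 24 + -6 + 6 = 24

24


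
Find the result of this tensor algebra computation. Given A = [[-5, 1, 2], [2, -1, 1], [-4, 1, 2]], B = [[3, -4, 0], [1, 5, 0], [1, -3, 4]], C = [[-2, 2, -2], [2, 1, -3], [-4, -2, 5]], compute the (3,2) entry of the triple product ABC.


(ABC)_{32} = sum_m (AB)_{3m} C_{m2}. First compute row 3 of AB.
(AB)_{31} = -4*3 + 1*1 + 2*1 = -9
(AB)_{32} = -4*-4 + 1*5 + 2*-3 = 15
(AB)_{33} = -4*0 + 1*0 + 2*4 = 8
Now contract with column 2 of C:
(AB)_{31} * C_{12} = -9 * 2 = -18
(AB)_{32} * C_{22} = 15 * 1 = 15
(AB)_{33} * C_{32} = 8 * -2 = -16
(ABC)_{32} = -18 + 15 + -16 = -19

-19


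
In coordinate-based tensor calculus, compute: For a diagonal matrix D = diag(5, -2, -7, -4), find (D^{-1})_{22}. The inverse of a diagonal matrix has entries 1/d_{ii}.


For a diagonal matrix, the inverse has entries (D^{-1})_{ii} = 1/d_{ii}.
The diagonal entries are: d_{11} = 5, d_{22} = -2, d_{33} = -7, d_{44} = -4
We need (D^{-1})_{22} = 1/d_{22} = 1/-2 = -1/2

-1/2


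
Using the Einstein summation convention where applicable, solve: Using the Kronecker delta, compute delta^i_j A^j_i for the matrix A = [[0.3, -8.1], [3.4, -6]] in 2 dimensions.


The contraction (trace) of a rank-2 tensor is the sum of its diagonal elements.
Diagonal entries: A[1,1] = 0.3, A[2,2] = -6
Tr(A) = 0.3 + -6 = -5.7

-5.7


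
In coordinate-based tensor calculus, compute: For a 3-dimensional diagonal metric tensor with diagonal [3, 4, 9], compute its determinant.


For a diagonal metric, the determinant is the product of diagonal entries.
Diagonal entries: 3, 4, 9
det(g) = 3 * 4 * 9 = 108

108


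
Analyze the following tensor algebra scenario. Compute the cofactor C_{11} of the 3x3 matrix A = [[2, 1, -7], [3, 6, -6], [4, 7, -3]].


To find cofactor C_{11}, delete row 1 and column 1.
The resulting 2x2 submatrix is: [[6, -6], [7, -3]]
Minor M_{11} = 6*-3 - -6*7
  = -18 - -42 = 24
Sign = (-1)^(1+1) = (-1)^2 = 1
Cofactor C_{11} = 1 * 24 = 24

24


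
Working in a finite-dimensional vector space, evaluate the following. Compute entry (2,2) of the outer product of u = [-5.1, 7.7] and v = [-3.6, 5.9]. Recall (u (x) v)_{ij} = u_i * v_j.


The outer product entry T_{ij} = u_i * v_j.
We need i=2, j=2.
u_2 = 7.7, v_2 = 5.9
T_{2,2} = 7.7 * 5.9 = 45.43

45.43


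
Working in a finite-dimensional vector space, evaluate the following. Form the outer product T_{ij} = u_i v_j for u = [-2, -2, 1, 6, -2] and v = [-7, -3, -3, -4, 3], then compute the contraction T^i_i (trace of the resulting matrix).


The outer product gives T_{ij} = u_i v_j.
The trace (contraction) is Tr(T) = sum_i T_{ii} = sum_i u_i v_i.
Diagonal entries:
T_{11} = u_1 * v_1 = -2 * -7 = 14
T_{22} = u_2 * v_2 = -2 * -3 = 6
T_{33} = u_3 * v_3 = 1 * -3 = -3
T_{44} = u_4 * v_4 = 6 * -4 = -24
T_{55} = u_5 * v_5 = -2 * 3 = -6
Tr(T) = 14 + 6 + -3 + -24 + -6 = -13

-13


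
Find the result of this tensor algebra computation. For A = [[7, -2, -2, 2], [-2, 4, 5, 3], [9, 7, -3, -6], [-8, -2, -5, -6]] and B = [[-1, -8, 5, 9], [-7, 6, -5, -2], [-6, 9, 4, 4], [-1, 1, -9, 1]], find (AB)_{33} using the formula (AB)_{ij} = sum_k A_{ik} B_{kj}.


(AB)_{ij} = sum_k A_{ik} B_{kj}.
For i=3, j=3:
A_{31} * B_{13} = 9 * 5 = 45
A_{32} * B_{23} = 7 * -5 = -35
A_{33} * B_{33} = -3 * 4 = -12
A_{34} * B_{43} = -6 * -9 = 54
Sum = 45 + -35 + -12 + 54 = 52

52


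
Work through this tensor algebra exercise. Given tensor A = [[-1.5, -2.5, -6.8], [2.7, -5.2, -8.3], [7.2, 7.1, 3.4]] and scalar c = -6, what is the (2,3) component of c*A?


Scalar multiplication: (cA)_{ij} = c * A_{ij}.
c = -6
A_{23} = -8.3
(cA)_{23} = -6 * -8.3 = 49.8

49.8


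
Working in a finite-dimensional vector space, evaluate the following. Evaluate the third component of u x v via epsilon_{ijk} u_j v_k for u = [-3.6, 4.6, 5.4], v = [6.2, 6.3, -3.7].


(u x v)_3 = sum_{j,k} epsilon_{3jk} u_j v_k. Only permutations of (1,2,3) contribute; the two non-zero terms are:
eps_{312} u_1 v_2 = 1 * -3.6 * 6.3 = -22.68
eps_{321} u_2 v_1 = -1 * 4.6 * 6.2 = -28.52
(u x v)_3 = -51.2

-51.2


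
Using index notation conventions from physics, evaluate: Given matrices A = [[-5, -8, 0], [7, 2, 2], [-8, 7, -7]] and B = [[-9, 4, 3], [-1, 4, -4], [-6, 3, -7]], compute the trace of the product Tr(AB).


Tr(AB) = sum_i (AB)_{ii} where (AB)_{ii} = sum_k A_{ik} B_{ki}.
(AB)_{11} = -5*-9 + -8*-1 + 0*-6 = 53
(AB)_{22} = 7*4 + 2*4 + 2*3 = 42
(AB)_{33} = -8*3 + 7*-4 + -7*-7 = -3
Tr(AB) = 53 + 42 + -3 = 92

92


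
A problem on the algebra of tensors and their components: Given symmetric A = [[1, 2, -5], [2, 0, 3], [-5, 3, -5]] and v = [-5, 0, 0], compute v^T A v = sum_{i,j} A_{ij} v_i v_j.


First compute Av:
(Av)_1 = 1*-5 + 2*0 + -5*0 = -5
(Av)_2 = 2*-5 + 0*0 + 3*0 = -10
(Av)_3 = -5*-5 + 3*0 + -5*0 = 25
Av = [-5, -10, 25]
Then v^T (Av) = -5*-5 + 0*-10 + 0*25
= 25 + 0 + 0 = 25

25


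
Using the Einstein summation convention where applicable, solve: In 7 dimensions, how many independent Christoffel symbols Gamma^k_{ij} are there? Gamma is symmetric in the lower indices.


Christoffel symbols Gamma^k_{ij} are symmetric in i,j, so there are d * d(d+1)/2 independent symbols.
d = 7
d(d+1)/2 = 7 * 8 / 2 = 28
Total = 7 * 28 = 196

196


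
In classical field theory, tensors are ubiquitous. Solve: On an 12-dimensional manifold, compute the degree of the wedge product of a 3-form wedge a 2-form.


The degree of a wedge product is the sum of the degrees of the individual forms.
Degrees: 3, 2
Total degree = 3 + 2 = 5

5


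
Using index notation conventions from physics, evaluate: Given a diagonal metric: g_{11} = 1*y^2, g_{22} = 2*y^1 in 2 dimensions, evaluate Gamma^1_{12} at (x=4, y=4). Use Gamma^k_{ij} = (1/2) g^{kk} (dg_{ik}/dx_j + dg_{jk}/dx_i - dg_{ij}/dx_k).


For a diagonal metric, Gamma^k_{ij} = (1/2) g^{kk} (dg_{ik}/dx_j + dg_{jk}/dx_i - dg_{ij}/dx_k).
The metric is diagonal, so g_{ab} = 0 for a != b.
At the given point: g_{11} = 16, g_{22} = 8
g^{11} = 1/16
dg_{11}/dx_2 = dg_{11}/dx_2 = 8
dg_{21}/dx_1 = 0 (off-diagonal)
dg_{12}/dx_1 = 0 (off-diagonal)
Numerator = 8 + 0 - 0 = 8
Gamma^1_{12} = 8 / (2 * 16) = 1/4

1/4


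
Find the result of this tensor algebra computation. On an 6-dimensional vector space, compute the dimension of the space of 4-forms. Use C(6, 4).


The dimension of the space of p-forms on an n-dimensional space is C(n, p).
n = 6, p = 4
C(6, 4) = 6! / (4! * 2!) = 15

15


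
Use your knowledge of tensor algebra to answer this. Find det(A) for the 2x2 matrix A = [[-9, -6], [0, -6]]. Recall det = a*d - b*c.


For a 2x2 matrix [[a, b], [c, d]], det = a*d - b*c.
a = -9, b = -6, c = 0, d = -6
a*d = -9 * -6 = 54
b*c = -6 * 0 = 0
det = 54 - 0 = 54

54


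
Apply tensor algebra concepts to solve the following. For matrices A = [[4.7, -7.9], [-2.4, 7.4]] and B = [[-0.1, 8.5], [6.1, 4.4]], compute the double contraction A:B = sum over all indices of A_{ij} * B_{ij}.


A:B = sum over all i,j of A_{ij} * B_{ij}.
Row 1: 4.7*-0.1=-0.47, -7.9*8.5=-67.15 => row sum = -67.62
Row 2: -2.4*6.1=-14.64, 7.4*4.4=32.56 => row sum = 17.92
Total = -67.62 + 17.92 = -49.7

-49.7


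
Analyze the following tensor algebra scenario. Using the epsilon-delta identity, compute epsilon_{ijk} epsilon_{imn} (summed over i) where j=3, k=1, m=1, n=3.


Using the identity: epsilon_{ijk} epsilon_{imn} = delta_{jm} delta_{kn} - delta_{jn} delta_{km}.
delta_{31} = 0
delta_{13} = 0
delta_{33} = 1
delta_{11} = 1
Result = 0 * 0 - 1 * 1 = 0 - 1 = -1

-1


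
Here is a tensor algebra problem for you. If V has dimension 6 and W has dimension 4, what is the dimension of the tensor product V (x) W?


The dimension of a tensor product is the product of dimensions.
dim(V) = 6, dim(W) = 4
dim(V (x) W) = 6 * 4 = 24

24


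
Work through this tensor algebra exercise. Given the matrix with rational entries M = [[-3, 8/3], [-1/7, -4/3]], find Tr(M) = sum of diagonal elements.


The trace is the sum of diagonal entries.
Diagonal: M[1,1] = -3, M[2,2] = -4/3
Tr(M) = -3 + -4/3
Computing step by step:
After adding M[1,1]: -3
After adding M[2,2]: -13/3
Tr(M) = -13/3

-13/3


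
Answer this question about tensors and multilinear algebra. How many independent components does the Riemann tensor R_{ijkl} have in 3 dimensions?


The Riemann tensor in d dimensions has d^2(d^2 - 1)/12 independent components.
d = 3, so d^2 = 9
d^2 - 1 = 8
d^2(d^2 - 1) = 9 * 8 = 72
Divide by 12: 72 / 12 = 6

6


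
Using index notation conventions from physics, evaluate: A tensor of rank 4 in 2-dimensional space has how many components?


The number of components of a rank-r tensor in d dimensions is d^r.
Here d = 2 and r = 4.
2^4 = 16

16


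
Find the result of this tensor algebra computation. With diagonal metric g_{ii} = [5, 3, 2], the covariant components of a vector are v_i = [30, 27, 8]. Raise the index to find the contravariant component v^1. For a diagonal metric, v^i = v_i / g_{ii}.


To raise an index with a diagonal metric: v^i = v_i / g_{ii}.
For index 1: v_1 = 30, g_{11} = 5
v^1 = 30 / 5 = 6

6


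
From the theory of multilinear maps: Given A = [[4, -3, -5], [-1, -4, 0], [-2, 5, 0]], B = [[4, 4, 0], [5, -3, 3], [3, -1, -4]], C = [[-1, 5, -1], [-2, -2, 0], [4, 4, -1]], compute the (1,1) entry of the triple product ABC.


(ABC)_{11} = sum_m (AB)_{1m} C_{m1}. First compute row 1 of AB.
(AB)_{11} = 4*4 + -3*5 + -5*3 = -14
(AB)_{12} = 4*4 + -3*-3 + -5*-1 = 30
(AB)_{13} = 4*0 + -3*3 + -5*-4 = 11
Now contract with column 1 of C:
(AB)_{11} * C_{11} = -14 * -1 = 14
(AB)_{12} * C_{21} = 30 * -2 = -60
(AB)_{13} * C_{31} = 11 * 4 = 44
(ABC)_{11} = 14 + -60 + 44 = -2

-2


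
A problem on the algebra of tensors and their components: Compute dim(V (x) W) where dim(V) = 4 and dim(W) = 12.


The dimension of a tensor product is the product of dimensions.
dim(V) = 4, dim(W) = 12
dim(V (x) W) = 4 * 12 = 48

48


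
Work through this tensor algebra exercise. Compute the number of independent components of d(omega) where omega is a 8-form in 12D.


The exterior derivative of a p-form is a (p+1)-form.
Its number of independent components is C(n, p+1).
n = 12, p+1 = 9
C(12, 9) = 220

220
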